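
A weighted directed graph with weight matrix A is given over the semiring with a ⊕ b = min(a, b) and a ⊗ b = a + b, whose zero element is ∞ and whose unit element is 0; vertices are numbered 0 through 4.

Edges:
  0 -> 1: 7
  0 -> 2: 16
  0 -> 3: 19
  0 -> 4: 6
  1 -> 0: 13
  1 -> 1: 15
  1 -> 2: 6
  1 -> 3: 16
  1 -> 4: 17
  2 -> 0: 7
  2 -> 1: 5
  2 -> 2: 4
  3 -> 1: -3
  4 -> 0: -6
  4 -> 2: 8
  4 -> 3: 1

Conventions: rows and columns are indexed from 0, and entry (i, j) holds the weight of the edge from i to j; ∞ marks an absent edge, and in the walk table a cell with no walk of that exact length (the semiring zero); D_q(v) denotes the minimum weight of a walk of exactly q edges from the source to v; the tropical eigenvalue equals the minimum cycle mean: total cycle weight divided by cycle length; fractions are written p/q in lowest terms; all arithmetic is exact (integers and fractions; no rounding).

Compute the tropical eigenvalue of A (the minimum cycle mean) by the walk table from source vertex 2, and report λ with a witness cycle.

q=0: [∞, ∞, 0, ∞, ∞]
q=1: [7, 5, 4, ∞, ∞]
q=2: [11, 9, 8, 21, 13]
q=3: [7, 13, 12, 14, 17]
q=4: [11, 11, 16, 18, 13]
q=5: [7, 15, 17, 14, 17]
Optimal cycle mean attained by: cycle 0->4->0, total 6 + (-6), length 2.
Answer: λ = 0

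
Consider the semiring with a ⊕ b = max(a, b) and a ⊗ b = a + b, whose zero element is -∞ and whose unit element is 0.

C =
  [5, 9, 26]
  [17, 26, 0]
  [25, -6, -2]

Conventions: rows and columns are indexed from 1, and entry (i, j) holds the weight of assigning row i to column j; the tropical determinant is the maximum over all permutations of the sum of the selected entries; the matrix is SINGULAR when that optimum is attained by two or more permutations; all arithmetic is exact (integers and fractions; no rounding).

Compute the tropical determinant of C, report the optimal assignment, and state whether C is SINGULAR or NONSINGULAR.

σ = (1, 2, 3): 5 + 26 + (-2) = 29
σ = (1, 3, 2): 5 + 0 + (-6) = -1
σ = (2, 1, 3): 9 + 17 + (-2) = 24
σ = (2, 3, 1): 9 + 0 + 25 = 34
σ = (3, 1, 2): 26 + 17 + (-6) = 37
σ = (3, 2, 1): 26 + 26 + 25 = 77
Optimal value attained by: σ = (3, 2, 1).
Answer: det⊕(C) = 77; verdict: NONSINGULAR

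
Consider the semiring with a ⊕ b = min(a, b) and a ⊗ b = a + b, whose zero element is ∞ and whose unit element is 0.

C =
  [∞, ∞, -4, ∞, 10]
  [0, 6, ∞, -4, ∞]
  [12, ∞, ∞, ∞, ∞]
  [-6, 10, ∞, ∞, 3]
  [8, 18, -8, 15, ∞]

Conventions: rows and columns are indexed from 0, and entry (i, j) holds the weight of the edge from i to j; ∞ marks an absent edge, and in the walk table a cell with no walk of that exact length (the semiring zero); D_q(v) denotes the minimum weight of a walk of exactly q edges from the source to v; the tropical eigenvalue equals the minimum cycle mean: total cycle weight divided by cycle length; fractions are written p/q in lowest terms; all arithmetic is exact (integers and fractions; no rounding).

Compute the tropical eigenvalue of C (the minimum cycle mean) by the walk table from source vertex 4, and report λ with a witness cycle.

q=0: [∞, ∞, ∞, ∞, 0]
q=1: [8, 18, -8, 15, ∞]
q=2: [4, 24, 4, 14, 18]
q=3: [8, 24, 0, 20, 14]
q=4: [12, 30, 4, 20, 18]
q=5: [14, 30, 8, 26, 22]
Optimal cycle mean attained by: cycle 1->3->1, total (-4) + 10, length 2.
Answer: λ = 3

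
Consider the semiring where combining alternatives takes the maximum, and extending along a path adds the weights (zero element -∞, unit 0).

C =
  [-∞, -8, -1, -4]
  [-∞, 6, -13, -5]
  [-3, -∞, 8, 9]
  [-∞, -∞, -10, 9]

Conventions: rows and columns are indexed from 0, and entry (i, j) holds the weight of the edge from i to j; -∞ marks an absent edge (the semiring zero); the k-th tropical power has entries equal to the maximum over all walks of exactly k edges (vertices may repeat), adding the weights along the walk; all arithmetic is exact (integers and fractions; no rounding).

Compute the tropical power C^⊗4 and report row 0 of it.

C^⊗2:
  [-4, -2, 7, 8]
  [-16, 12, -5, 4]
  [5, -11, 16, 18]
  [-13, -∞, -1, 18]
C^⊗3:
  [4, 4, 15, 17]
  [-8, 18, 3, 13]
  [13, -3, 24, 27]
  [-4, -21, 8, 27]
C^⊗4:
  [12, 10, 23, 26]
  [0, 24, 11, 22]
  [21, 5, 32, 36]
  [5, -12, 17, 36]
Answer: row 0 of C^⊗4 = [12, 10, 23, 26]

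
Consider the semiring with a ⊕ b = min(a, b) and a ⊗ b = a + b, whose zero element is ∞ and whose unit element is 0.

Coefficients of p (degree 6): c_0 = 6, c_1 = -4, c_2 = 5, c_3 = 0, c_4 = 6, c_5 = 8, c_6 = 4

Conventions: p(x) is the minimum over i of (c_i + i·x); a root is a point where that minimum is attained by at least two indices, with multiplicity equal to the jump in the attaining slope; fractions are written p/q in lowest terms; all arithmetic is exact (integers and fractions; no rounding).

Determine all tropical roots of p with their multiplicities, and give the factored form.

hull edge (i=0, c=6) to (i=1, c=-4): slope -10, span 1
hull edge (i=1, c=-4) to (i=6, c=4): slope 8/5, span 5
Factored form: p(x) = 4 ⊗ (x ⊕ (-8/5)) ⊗ (x ⊕ (-8/5)) ⊗ (x ⊕ (-8/5)) ⊗ (x ⊕ (-8/5)) ⊗ (x ⊕ (-8/5)) ⊗ (x ⊕ 10)
Answer: roots = -8/5 (mult 5), 10 (mult 1)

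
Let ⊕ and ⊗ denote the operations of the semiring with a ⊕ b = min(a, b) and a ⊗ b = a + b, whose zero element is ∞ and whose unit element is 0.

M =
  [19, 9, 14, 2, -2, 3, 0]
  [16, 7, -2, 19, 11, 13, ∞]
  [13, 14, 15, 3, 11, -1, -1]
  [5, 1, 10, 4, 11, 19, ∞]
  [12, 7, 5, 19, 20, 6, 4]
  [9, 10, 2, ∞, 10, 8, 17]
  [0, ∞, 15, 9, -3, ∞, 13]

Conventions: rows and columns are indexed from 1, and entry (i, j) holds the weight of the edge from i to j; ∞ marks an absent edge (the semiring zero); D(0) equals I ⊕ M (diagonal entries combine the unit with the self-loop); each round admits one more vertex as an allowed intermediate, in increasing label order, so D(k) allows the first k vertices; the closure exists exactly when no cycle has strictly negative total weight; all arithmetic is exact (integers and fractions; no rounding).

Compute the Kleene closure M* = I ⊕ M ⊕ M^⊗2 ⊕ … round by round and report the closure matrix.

D(0):
  [0, 9, 14, 2, -2, 3, 0]
  [16, 0, -2, 19, 11, 13, ∞]
  [13, 14, 0, 3, 11, -1, -1]
  [5, 1, 10, 0, 11, 19, ∞]
  [12, 7, 5, 19, 0, 6, 4]
  [9, 10, 2, ∞, 10, 0, 17]
  [0, ∞, 15, 9, -3, ∞, 0]
D(1):
  [0, 9, 14, 2, -2, 3, 0]
  [16, 0, -2, 18, 11, 13, 16]
  [13, 14, 0, 3, 11, -1, -1]
  [5, 1, 10, 0, 3, 8, 5]
  [12, 7, 5, 14, 0, 6, 4]
  [9, 10, 2, 11, 7, 0, 9]
  [0, 9, 14, 2, -3, 3, 0]
D(2):
  [0, 9, 7, 2, -2, 3, 0]
  [16, 0, -2, 18, 11, 13, 16]
  [13, 14, 0, 3, 11, -1, -1]
  [5, 1, -1, 0, 3, 8, 5]
  [12, 7, 5, 14, 0, 6, 4]
  [9, 10, 2, 11, 7, 0, 9]
  [0, 9, 7, 2, -3, 3, 0]
D(3):
  [0, 9, 7, 2, -2, 3, 0]
  [11, 0, -2, 1, 9, -3, -3]
  [13, 14, 0, 3, 11, -1, -1]
  [5, 1, -1, 0, 3, -2, -2]
  [12, 7, 5, 8, 0, 4, 4]
  [9, 10, 2, 5, 7, 0, 1]
  [0, 9, 7, 2, -3, 3, 0]
D(4):
  [0, 3, 1, 2, -2, 0, 0]
  [6, 0, -2, 1, 4, -3, -3]
  [8, 4, 0, 3, 6, -1, -1]
  [5, 1, -1, 0, 3, -2, -2]
  [12, 7, 5, 8, 0, 4, 4]
  [9, 6, 2, 5, 7, 0, 1]
  [0, 3, 1, 2, -3, 0, 0]
D(5):
  [0, 3, 1, 2, -2, 0, 0]
  [6, 0, -2, 1, 4, -3, -3]
  [8, 4, 0, 3, 6, -1, -1]
  [5, 1, -1, 0, 3, -2, -2]
  [12, 7, 5, 8, 0, 4, 4]
  [9, 6, 2, 5, 7, 0, 1]
  [0, 3, 1, 2, -3, 0, 0]
D(6):
  [0, 3, 1, 2, -2, 0, 0]
  [6, 0, -2, 1, 4, -3, -3]
  [8, 4, 0, 3, 6, -1, -1]
  [5, 1, -1, 0, 3, -2, -2]
  [12, 7, 5, 8, 0, 4, 4]
  [9, 6, 2, 5, 7, 0, 1]
  [0, 3, 1, 2, -3, 0, 0]
D(7):
  [0, 3, 1, 2, -3, 0, 0]
  [-3, 0, -2, -1, -6, -3, -3]
  [-1, 2, 0, 1, -4, -1, -1]
  [-2, 1, -1, 0, -5, -2, -2]
  [4, 7, 5, 6, 0, 4, 4]
  [1, 4, 2, 3, -2, 0, 1]
  [0, 3, 1, 2, -3, 0, 0]
Answer: M* = [[0, 3, 1, 2, -3, 0, 0], [-3, 0, -2, -1, -6, -3, -3], [-1, 2, 0, 1, -4, -1, -1], [-2, 1, -1, 0, -5, -2, -2], [4, 7, 5, 6, 0, 4, 4], [1, 4, 2, 3, -2, 0, 1], [0, 3, 1, 2, -3, 0, 0]]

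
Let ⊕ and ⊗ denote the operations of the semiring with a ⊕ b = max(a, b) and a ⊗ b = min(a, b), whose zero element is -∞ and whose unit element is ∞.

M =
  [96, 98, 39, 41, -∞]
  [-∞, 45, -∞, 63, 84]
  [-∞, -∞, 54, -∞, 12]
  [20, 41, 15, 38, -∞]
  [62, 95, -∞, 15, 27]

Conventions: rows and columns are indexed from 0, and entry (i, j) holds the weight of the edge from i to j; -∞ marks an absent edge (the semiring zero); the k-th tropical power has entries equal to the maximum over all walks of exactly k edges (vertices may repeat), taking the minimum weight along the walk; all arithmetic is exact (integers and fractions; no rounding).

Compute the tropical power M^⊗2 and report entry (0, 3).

M^⊗2:
  [96, 96, 39, 63, 84]
  [62, 84, 15, 45, 45]
  [12, 12, 54, 12, 12]
  [20, 41, 20, 41, 41]
  [62, 62, 39, 63, 84]
Key observation: the optimum is the walk 0->1->3, with weight 98 min 63 = 63.
Optimal value attained by: walk 0->1->3.
Answer: (M^⊗2)[0][3] = 63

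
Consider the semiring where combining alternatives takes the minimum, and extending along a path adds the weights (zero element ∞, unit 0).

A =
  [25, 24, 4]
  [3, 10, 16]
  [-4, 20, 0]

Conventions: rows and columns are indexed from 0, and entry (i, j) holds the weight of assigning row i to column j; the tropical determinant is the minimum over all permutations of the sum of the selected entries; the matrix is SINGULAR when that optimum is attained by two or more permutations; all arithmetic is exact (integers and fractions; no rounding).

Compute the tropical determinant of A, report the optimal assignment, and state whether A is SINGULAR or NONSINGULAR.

σ = (0, 1, 2): 25 + 10 + 0 = 35
σ = (0, 2, 1): 25 + 16 + 20 = 61
σ = (1, 0, 2): 24 + 3 + 0 = 27
σ = (1, 2, 0): 24 + 16 + (-4) = 36
σ = (2, 0, 1): 4 + 3 + 20 = 27
σ = (2, 1, 0): 4 + 10 + (-4) = 10
Optimal value attained by: σ = (2, 1, 0).
Answer: det⊕(A) = 10; verdict: NONSINGULAR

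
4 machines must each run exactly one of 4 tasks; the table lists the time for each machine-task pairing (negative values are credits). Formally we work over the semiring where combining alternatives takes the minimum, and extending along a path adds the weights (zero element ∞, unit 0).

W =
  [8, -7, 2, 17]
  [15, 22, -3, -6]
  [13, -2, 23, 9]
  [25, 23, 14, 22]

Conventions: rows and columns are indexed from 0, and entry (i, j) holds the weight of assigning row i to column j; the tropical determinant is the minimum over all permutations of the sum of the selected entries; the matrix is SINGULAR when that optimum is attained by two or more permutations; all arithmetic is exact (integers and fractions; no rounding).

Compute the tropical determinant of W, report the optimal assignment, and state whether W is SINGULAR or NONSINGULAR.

σ = (0, 1, 2, 3): 8 + 22 + 23 + 22 = 75
σ = (0, 1, 3, 2): 8 + 22 + 9 + 14 = 53
σ = (0, 2, 1, 3): 8 + (-3) + (-2) + 22 = 25
σ = (0, 2, 3, 1): 8 + (-3) + 9 + 23 = 37
σ = (0, 3, 1, 2): 8 + (-6) + (-2) + 14 = 14
σ = (0, 3, 2, 1): 8 + (-6) + 23 + 23 = 48
σ = (1, 0, 2, 3): (-7) + 15 + 23 + 22 = 53
σ = (1, 0, 3, 2): (-7) + 15 + 9 + 14 = 31
σ = (1, 2, 0, 3): (-7) + (-3) + 13 + 22 = 25
σ = (1, 2, 3, 0): (-7) + (-3) + 9 + 25 = 24
σ = (1, 3, 0, 2): (-7) + (-6) + 13 + 14 = 14
σ = (1, 3, 2, 0): (-7) + (-6) + 23 + 25 = 35
σ = (2, 0, 1, 3): 2 + 15 + (-2) + 22 = 37
σ = (2, 0, 3, 1): 2 + 15 + 9 + 23 = 49
σ = (2, 1, 0, 3): 2 + 22 + 13 + 22 = 59
σ = (2, 1, 3, 0): 2 + 22 + 9 + 25 = 58
σ = (2, 3, 0, 1): 2 + (-6) + 13 + 23 = 32
σ = (2, 3, 1, 0): 2 + (-6) + (-2) + 25 = 19
σ = (3, 0, 1, 2): 17 + 15 + (-2) + 14 = 44
σ = (3, 0, 2, 1): 17 + 15 + 23 + 23 = 78
σ = (3, 1, 0, 2): 17 + 22 + 13 + 14 = 66
σ = (3, 1, 2, 0): 17 + 22 + 23 + 25 = 87
σ = (3, 2, 0, 1): 17 + (-3) + 13 + 23 = 50
σ = (3, 2, 1, 0): 17 + (-3) + (-2) + 25 = 37
Optimal value attained by: σ = (0, 3, 1, 2).
Answer: det⊕(W) = 14; verdict: SINGULAR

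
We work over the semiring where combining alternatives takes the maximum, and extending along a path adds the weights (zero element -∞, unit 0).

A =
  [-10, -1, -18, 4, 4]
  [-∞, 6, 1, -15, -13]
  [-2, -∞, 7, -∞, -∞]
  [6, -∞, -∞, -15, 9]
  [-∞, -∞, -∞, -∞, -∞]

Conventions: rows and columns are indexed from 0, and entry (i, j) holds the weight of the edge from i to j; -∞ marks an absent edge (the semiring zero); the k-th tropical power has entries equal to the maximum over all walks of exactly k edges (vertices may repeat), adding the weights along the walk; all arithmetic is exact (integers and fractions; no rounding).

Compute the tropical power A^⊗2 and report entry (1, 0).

A^⊗2:
  [10, 5, 0, -6, 13]
  [-1, 12, 8, -9, -6]
  [5, -3, 14, 2, 2]
  [-4, 5, -12, 10, 10]
  [-∞, -∞, -∞, -∞, -∞]
Key observation: the optimum is the walk 1->2->0, with weight 1 + (-2) = -1.
Optimal value attained by: walk 1->2->0.
Answer: (A^⊗2)[1][0] = -1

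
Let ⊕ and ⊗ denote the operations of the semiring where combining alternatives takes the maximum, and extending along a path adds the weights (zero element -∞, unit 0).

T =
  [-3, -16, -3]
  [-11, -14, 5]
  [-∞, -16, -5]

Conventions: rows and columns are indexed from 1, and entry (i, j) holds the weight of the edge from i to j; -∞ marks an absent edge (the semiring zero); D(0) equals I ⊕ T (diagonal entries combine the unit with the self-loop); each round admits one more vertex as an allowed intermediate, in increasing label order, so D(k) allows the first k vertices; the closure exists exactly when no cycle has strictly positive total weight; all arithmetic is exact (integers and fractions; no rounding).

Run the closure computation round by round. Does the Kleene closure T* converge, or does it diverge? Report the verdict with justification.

D(0):
  [0, -16, -3]
  [-11, 0, 5]
  [-∞, -16, 0]
D(1):
  [0, -16, -3]
  [-11, 0, 5]
  [-∞, -16, 0]
D(2):
  [0, -16, -3]
  [-11, 0, 5]
  [-27, -16, 0]
D(3):
  [0, -16, -3]
  [-11, 0, 5]
  [-27, -16, 0]
Key observation: every diagonal entry stays at the unit through all rounds, so no improving cycle exists.
Answer: CONVERGES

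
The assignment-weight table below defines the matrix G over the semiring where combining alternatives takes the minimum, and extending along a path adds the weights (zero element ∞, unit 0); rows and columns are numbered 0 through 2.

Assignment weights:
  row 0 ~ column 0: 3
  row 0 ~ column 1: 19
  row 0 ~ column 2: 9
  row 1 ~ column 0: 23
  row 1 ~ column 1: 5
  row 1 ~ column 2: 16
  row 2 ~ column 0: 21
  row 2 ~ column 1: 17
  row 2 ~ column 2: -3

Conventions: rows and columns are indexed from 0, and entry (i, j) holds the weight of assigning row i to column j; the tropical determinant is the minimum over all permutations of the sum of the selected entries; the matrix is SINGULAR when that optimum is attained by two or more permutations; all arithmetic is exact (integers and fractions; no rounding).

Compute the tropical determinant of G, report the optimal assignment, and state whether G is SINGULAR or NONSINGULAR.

σ = (0, 1, 2): 3 + 5 + (-3) = 5
σ = (0, 2, 1): 3 + 16 + 17 = 36
σ = (1, 0, 2): 19 + 23 + (-3) = 39
σ = (1, 2, 0): 19 + 16 + 21 = 56
σ = (2, 0, 1): 9 + 23 + 17 = 49
σ = (2, 1, 0): 9 + 5 + 21 = 35
Optimal value attained by: σ = (0, 1, 2).
Answer: det⊕(G) = 5; verdict: NONSINGULAR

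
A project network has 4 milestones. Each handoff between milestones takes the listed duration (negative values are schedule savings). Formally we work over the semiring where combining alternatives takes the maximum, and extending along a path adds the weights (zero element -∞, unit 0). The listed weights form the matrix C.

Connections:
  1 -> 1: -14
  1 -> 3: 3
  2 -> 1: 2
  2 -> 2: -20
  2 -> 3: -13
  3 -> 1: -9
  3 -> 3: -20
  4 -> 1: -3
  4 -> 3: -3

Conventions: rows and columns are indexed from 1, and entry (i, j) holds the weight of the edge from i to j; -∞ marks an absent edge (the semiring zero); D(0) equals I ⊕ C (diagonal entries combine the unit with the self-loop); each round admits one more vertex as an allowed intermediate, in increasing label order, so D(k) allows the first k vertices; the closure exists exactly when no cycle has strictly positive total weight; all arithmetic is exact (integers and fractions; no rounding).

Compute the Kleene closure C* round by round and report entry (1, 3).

D(0):
  [0, -∞, 3, -∞]
  [2, 0, -13, -∞]
  [-9, -∞, 0, -∞]
  [-3, -∞, -3, 0]
D(1):
  [0, -∞, 3, -∞]
  [2, 0, 5, -∞]
  [-9, -∞, 0, -∞]
  [-3, -∞, 0, 0]
D(2):
  [0, -∞, 3, -∞]
  [2, 0, 5, -∞]
  [-9, -∞, 0, -∞]
  [-3, -∞, 0, 0]
D(3):
  [0, -∞, 3, -∞]
  [2, 0, 5, -∞]
  [-9, -∞, 0, -∞]
  [-3, -∞, 0, 0]
D(4):
  [0, -∞, 3, -∞]
  [2, 0, 5, -∞]
  [-9, -∞, 0, -∞]
  [-3, -∞, 0, 0]
Answer: C*[1][3] = 3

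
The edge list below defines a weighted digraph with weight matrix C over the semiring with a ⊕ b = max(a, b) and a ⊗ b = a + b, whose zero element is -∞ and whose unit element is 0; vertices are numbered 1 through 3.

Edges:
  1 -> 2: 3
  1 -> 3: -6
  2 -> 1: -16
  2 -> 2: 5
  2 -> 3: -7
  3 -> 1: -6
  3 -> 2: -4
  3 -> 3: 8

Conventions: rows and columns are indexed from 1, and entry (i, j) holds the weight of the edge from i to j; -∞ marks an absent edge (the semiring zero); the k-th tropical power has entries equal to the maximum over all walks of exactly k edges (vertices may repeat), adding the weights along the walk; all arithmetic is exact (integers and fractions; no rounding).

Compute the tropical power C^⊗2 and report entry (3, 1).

C^⊗2:
  [-12, 8, 2]
  [-11, 10, 1]
  [2, 4, 16]
Key observation: the optimum is the walk 3->3->1, with weight 8 + (-6) = 2.
Optimal value attained by: walk 3->3->1.
Answer: (C^⊗2)[3][1] = 2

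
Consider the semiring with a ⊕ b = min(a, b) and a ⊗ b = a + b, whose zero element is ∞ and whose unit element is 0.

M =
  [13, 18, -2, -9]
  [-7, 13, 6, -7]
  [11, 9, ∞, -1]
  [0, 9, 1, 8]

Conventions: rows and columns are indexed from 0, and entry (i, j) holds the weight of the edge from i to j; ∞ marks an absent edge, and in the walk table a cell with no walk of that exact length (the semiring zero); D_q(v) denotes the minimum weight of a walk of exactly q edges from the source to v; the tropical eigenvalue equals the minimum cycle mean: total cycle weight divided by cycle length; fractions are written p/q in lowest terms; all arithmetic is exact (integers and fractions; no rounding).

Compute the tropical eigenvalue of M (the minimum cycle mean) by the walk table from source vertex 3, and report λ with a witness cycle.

q=0: [∞, ∞, ∞, 0]
q=1: [0, 9, 1, 8]
q=2: [2, 10, -2, -9]
q=3: [-9, 0, -8, -7]
q=4: [-7, 1, -11, -18]
Optimal cycle mean attained by: cycle 0->3->0, total (-9) + 0, length 2.
Answer: λ = -9/2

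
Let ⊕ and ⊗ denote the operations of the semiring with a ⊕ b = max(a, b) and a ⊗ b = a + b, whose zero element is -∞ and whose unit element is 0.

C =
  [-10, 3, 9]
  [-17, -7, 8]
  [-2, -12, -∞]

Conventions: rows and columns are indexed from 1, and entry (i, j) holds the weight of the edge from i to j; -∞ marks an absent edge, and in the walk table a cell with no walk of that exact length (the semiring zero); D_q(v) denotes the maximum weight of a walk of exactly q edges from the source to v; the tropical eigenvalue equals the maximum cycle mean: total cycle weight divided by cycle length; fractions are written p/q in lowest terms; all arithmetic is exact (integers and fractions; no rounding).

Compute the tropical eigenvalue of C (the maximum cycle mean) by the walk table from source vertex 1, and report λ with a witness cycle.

q=0: [0, -∞, -∞]
q=1: [-10, 3, 9]
q=2: [7, -3, 11]
q=3: [9, 10, 16]
Optimal cycle mean attained by: cycle 1->3->1, total 9 + (-2), length 2.
Answer: λ = 7/2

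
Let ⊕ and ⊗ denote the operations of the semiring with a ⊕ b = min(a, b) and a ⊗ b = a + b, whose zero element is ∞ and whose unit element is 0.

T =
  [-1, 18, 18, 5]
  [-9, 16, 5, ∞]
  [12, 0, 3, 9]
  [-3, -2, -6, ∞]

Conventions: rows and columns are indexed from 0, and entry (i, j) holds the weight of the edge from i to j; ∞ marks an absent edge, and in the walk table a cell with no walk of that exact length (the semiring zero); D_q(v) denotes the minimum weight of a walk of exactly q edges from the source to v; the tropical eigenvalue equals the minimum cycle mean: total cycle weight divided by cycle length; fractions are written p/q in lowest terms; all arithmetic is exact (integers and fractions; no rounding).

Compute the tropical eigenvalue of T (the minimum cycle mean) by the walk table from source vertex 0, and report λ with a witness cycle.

q=0: [0, ∞, ∞, ∞]
q=1: [-1, 18, 18, 5]
q=2: [-2, 3, -1, 4]
q=3: [-6, -1, -2, 3]
q=4: [-10, -2, -3, -1]
Optimal cycle mean attained by: cycle 0->3->2->1->0, total 5 + (-6) + 0 + (-9), length 4.
Answer: λ = -5/2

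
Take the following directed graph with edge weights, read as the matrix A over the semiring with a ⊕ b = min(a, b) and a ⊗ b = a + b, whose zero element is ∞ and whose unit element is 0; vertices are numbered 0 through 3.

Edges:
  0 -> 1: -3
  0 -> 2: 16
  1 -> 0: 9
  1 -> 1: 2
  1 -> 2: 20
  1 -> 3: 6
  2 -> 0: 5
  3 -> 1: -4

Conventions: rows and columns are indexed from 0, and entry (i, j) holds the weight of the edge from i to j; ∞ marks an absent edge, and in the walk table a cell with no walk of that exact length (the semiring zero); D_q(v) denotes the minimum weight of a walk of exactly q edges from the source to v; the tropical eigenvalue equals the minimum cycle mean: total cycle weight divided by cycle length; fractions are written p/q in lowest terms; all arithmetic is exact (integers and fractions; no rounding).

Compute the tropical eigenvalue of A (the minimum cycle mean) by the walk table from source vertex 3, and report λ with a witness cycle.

q=0: [∞, ∞, ∞, 0]
q=1: [∞, -4, ∞, ∞]
q=2: [5, -2, 16, 2]
q=3: [7, -2, 18, 4]
q=4: [7, 0, 18, 4]
Optimal cycle mean attained by: cycle 1->3->1, total 6 + (-4), length 2.
Answer: λ = 1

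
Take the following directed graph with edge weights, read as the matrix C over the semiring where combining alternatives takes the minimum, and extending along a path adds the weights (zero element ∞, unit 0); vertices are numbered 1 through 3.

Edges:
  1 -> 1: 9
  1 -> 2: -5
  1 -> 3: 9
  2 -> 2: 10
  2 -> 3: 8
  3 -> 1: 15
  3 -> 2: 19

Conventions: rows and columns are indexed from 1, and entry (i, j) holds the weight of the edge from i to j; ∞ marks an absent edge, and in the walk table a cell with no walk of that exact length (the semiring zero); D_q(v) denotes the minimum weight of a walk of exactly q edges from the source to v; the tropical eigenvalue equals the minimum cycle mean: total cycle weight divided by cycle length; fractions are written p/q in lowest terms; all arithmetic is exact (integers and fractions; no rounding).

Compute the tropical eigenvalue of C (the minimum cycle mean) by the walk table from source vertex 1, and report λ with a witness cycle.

q=0: [0, ∞, ∞]
q=1: [9, -5, 9]
q=2: [18, 4, 3]
q=3: [18, 13, 12]
Optimal cycle mean attained by: cycle 1->2->3->1, total (-5) + 8 + 15, length 3.
Answer: λ = 6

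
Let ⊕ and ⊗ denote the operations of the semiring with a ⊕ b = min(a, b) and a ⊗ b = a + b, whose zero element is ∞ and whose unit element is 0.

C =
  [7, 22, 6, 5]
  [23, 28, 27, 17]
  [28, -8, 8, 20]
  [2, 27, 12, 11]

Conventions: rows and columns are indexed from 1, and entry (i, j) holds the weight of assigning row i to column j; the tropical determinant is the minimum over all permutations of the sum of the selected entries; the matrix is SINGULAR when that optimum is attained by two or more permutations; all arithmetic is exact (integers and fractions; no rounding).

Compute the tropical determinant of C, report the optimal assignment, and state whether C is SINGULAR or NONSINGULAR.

σ = (1, 2, 3, 4): 7 + 28 + 8 + 11 = 54
σ = (1, 2, 4, 3): 7 + 28 + 20 + 12 = 67
σ = (1, 3, 2, 4): 7 + 27 + (-8) + 11 = 37
σ = (1, 3, 4, 2): 7 + 27 + 20 + 27 = 81
σ = (1, 4, 2, 3): 7 + 17 + (-8) + 12 = 28
σ = (1, 4, 3, 2): 7 + 17 + 8 + 27 = 59
σ = (2, 1, 3, 4): 22 + 23 + 8 + 11 = 64
σ = (2, 1, 4, 3): 22 + 23 + 20 + 12 = 77
σ = (2, 3, 1, 4): 22 + 27 + 28 + 11 = 88
σ = (2, 3, 4, 1): 22 + 27 + 20 + 2 = 71
σ = (2, 4, 1, 3): 22 + 17 + 28 + 12 = 79
σ = (2, 4, 3, 1): 22 + 17 + 8 + 2 = 49
σ = (3, 1, 2, 4): 6 + 23 + (-8) + 11 = 32
σ = (3, 1, 4, 2): 6 + 23 + 20 + 27 = 76
σ = (3, 2, 1, 4): 6 + 28 + 28 + 11 = 73
σ = (3, 2, 4, 1): 6 + 28 + 20 + 2 = 56
σ = (3, 4, 1, 2): 6 + 17 + 28 + 27 = 78
σ = (3, 4, 2, 1): 6 + 17 + (-8) + 2 = 17
σ = (4, 1, 2, 3): 5 + 23 + (-8) + 12 = 32
σ = (4, 1, 3, 2): 5 + 23 + 8 + 27 = 63
σ = (4, 2, 1, 3): 5 + 28 + 28 + 12 = 73
σ = (4, 2, 3, 1): 5 + 28 + 8 + 2 = 43
σ = (4, 3, 1, 2): 5 + 27 + 28 + 27 = 87
σ = (4, 3, 2, 1): 5 + 27 + (-8) + 2 = 26
Optimal value attained by: σ = (3, 4, 2, 1).
Answer: det⊕(C) = 17; verdict: NONSINGULAR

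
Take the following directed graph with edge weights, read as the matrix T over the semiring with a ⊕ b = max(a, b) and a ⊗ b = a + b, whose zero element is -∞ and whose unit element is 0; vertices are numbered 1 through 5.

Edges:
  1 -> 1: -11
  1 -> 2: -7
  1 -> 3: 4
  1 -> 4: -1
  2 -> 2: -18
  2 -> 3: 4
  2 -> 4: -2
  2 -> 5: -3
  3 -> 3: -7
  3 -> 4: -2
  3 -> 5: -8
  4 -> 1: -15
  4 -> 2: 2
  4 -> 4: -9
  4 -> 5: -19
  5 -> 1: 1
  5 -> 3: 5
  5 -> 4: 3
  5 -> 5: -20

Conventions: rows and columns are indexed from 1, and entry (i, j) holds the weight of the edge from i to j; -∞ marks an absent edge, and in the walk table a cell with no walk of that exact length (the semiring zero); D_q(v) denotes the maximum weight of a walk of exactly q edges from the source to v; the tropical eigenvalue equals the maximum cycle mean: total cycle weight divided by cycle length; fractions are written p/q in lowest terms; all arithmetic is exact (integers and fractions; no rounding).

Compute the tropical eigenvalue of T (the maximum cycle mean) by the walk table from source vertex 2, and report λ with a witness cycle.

q=0: [-∞, 0, -∞, -∞, -∞]
q=1: [-∞, -18, 4, -2, -3]
q=2: [-2, 0, 2, 2, -4]
q=3: [-3, 4, 4, 0, -3]
q=4: [-2, 2, 8, 2, 1]
q=5: [2, 4, 6, 6, 0]
Optimal cycle mean attained by: cycle 2->3->4->2, total 4 + (-2) + 2, length 3.
Answer: λ = 4/3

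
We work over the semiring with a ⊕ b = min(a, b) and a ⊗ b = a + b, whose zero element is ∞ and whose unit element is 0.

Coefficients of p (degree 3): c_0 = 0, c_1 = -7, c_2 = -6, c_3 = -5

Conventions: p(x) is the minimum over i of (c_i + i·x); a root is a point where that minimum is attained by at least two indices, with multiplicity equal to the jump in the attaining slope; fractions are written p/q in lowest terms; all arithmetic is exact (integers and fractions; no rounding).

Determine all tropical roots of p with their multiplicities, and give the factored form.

hull edge (i=0, c=0) to (i=1, c=-7): slope -7, span 1
hull edge (i=1, c=-7) to (i=3, c=-5): slope 1, span 2
Factored form: p(x) = -5 ⊗ (x ⊕ (-1)) ⊗ (x ⊕ (-1)) ⊗ (x ⊕ 7)
Answer: roots = -1 (mult 2), 7 (mult 1)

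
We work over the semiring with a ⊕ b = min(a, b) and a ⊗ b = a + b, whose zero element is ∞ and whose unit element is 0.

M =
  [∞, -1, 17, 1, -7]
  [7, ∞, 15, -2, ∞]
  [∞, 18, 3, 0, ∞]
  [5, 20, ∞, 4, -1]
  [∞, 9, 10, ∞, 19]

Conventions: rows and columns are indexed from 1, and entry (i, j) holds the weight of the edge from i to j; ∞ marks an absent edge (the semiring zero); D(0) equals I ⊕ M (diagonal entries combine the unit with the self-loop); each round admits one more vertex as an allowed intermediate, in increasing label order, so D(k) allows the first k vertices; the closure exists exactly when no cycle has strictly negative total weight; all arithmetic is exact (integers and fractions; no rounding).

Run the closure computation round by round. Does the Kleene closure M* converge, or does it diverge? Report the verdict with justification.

D(0):
  [0, -1, 17, 1, -7]
  [7, 0, 15, -2, ∞]
  [∞, 18, 0, 0, ∞]
  [5, 20, ∞, 0, -1]
  [∞, 9, 10, ∞, 0]
D(1):
  [0, -1, 17, 1, -7]
  [7, 0, 15, -2, 0]
  [∞, 18, 0, 0, ∞]
  [5, 4, 22, 0, -2]
  [∞, 9, 10, ∞, 0]
D(2):
  [0, -1, 14, -3, -7]
  [7, 0, 15, -2, 0]
  [25, 18, 0, 0, 18]
  [5, 4, 19, 0, -2]
  [16, 9, 10, 7, 0]
D(3):
  [0, -1, 14, -3, -7]
  [7, 0, 15, -2, 0]
  [25, 18, 0, 0, 18]
  [5, 4, 19, 0, -2]
  [16, 9, 10, 7, 0]
D(4):
  [0, -1, 14, -3, -7]
  [3, 0, 15, -2, -4]
  [5, 4, 0, 0, -2]
  [5, 4, 19, 0, -2]
  [12, 9, 10, 7, 0]
D(5):
  [0, -1, 3, -3, -7]
  [3, 0, 6, -2, -4]
  [5, 4, 0, 0, -2]
  [5, 4, 8, 0, -2]
  [12, 9, 10, 7, 0]
Key observation: every diagonal entry stays at the unit through all rounds, so no improving cycle exists.
Answer: CONVERGES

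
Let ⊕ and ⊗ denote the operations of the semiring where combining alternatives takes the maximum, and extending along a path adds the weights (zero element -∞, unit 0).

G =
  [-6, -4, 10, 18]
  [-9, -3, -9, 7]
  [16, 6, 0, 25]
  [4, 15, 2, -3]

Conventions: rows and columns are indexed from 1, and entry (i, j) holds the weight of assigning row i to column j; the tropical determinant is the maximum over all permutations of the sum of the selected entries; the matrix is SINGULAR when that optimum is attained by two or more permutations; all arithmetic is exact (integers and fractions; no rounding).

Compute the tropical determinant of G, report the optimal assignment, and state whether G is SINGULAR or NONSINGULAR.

σ = (1, 2, 3, 4): (-6) + (-3) + 0 + (-3) = -12
σ = (1, 2, 4, 3): (-6) + (-3) + 25 + 2 = 18
σ = (1, 3, 2, 4): (-6) + (-9) + 6 + (-3) = -12
σ = (1, 3, 4, 2): (-6) + (-9) + 25 + 15 = 25
σ = (1, 4, 2, 3): (-6) + 7 + 6 + 2 = 9
σ = (1, 4, 3, 2): (-6) + 7 + 0 + 15 = 16
σ = (2, 1, 3, 4): (-4) + (-9) + 0 + (-3) = -16
σ = (2, 1, 4, 3): (-4) + (-9) + 25 + 2 = 14
σ = (2, 3, 1, 4): (-4) + (-9) + 16 + (-3) = 0
σ = (2, 3, 4, 1): (-4) + (-9) + 25 + 4 = 16
σ = (2, 4, 1, 3): (-4) + 7 + 16 + 2 = 21
σ = (2, 4, 3, 1): (-4) + 7 + 0 + 4 = 7
σ = (3, 1, 2, 4): 10 + (-9) + 6 + (-3) = 4
σ = (3, 1, 4, 2): 10 + (-9) + 25 + 15 = 41
σ = (3, 2, 1, 4): 10 + (-3) + 16 + (-3) = 20
σ = (3, 2, 4, 1): 10 + (-3) + 25 + 4 = 36
σ = (3, 4, 1, 2): 10 + 7 + 16 + 15 = 48
σ = (3, 4, 2, 1): 10 + 7 + 6 + 4 = 27
σ = (4, 1, 2, 3): 18 + (-9) + 6 + 2 = 17
σ = (4, 1, 3, 2): 18 + (-9) + 0 + 15 = 24
σ = (4, 2, 1, 3): 18 + (-3) + 16 + 2 = 33
σ = (4, 2, 3, 1): 18 + (-3) + 0 + 4 = 19
σ = (4, 3, 1, 2): 18 + (-9) + 16 + 15 = 40
σ = (4, 3, 2, 1): 18 + (-9) + 6 + 4 = 19
Optimal value attained by: σ = (3, 4, 1, 2).
Answer: det⊕(G) = 48; verdict: NONSINGULAR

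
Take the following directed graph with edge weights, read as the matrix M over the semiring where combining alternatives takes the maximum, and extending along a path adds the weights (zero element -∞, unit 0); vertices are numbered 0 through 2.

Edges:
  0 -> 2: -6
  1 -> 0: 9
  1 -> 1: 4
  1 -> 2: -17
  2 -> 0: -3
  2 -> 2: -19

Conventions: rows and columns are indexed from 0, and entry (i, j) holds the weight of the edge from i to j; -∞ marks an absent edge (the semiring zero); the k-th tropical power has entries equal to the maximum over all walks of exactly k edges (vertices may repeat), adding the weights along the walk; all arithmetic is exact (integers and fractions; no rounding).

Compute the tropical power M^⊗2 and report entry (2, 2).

M^⊗2:
  [-9, -∞, -25]
  [13, 8, 3]
  [-22, -∞, -9]
Key observation: the optimum is the walk 2->0->2, with weight (-3) + (-6) = -9.
Optimal value attained by: walk 2->0->2.
Answer: (M^⊗2)[2][2] = -9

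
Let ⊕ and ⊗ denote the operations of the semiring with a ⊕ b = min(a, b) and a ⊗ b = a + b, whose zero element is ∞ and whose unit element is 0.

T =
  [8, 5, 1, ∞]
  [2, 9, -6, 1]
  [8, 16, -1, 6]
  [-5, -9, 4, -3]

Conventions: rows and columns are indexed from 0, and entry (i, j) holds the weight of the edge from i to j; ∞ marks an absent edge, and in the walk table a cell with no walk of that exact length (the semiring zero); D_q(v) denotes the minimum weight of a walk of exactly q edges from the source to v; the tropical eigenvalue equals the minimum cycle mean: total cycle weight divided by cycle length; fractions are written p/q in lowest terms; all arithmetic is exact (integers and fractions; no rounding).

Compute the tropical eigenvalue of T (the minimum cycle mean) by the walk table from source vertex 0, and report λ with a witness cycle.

q=0: [0, ∞, ∞, ∞]
q=1: [8, 5, 1, ∞]
q=2: [7, 13, -1, 6]
q=3: [1, -3, -2, 3]
q=4: [-2, -6, -9, -2]
Optimal cycle mean attained by: cycle 1->3->1, total 1 + (-9), length 2.
Answer: λ = -4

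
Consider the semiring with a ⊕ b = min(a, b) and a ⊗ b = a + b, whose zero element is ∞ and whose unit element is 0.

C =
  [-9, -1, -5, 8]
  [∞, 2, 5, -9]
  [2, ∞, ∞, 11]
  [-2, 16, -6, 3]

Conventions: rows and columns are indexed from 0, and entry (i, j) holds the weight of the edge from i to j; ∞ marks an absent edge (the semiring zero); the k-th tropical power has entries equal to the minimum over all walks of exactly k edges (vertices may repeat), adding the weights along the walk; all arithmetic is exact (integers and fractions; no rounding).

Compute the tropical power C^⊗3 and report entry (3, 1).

C^⊗2:
  [-18, -10, -14, -10]
  [-11, 4, -15, -7]
  [-7, 1, -3, 10]
  [-11, -3, -7, 5]
C^⊗3:
  [-27, -19, -23, -19]
  [-20, -12, -16, -5]
  [-16, -8, -12, -8]
  [-20, -12, -16, -12]
Key observation: the optimum is the walk 3->0->0->1, with weight (-2) + (-9) + (-1) = -12.
Optimal value attained by: walk 3->0->0->1.
Answer: (C^⊗3)[3][1] = -12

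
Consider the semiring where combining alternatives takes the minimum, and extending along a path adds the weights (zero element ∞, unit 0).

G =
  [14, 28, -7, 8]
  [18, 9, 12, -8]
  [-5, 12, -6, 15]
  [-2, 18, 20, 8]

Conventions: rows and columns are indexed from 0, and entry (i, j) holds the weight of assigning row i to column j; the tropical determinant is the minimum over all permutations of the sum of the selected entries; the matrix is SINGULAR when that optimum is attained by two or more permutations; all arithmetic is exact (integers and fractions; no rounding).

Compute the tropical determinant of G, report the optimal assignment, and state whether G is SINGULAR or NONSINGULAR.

σ = (0, 1, 2, 3): 14 + 9 + (-6) + 8 = 25
σ = (0, 1, 3, 2): 14 + 9 + 15 + 20 = 58
σ = (0, 2, 1, 3): 14 + 12 + 12 + 8 = 46
σ = (0, 2, 3, 1): 14 + 12 + 15 + 18 = 59
σ = (0, 3, 1, 2): 14 + (-8) + 12 + 20 = 38
σ = (0, 3, 2, 1): 14 + (-8) + (-6) + 18 = 18
σ = (1, 0, 2, 3): 28 + 18 + (-6) + 8 = 48
σ = (1, 0, 3, 2): 28 + 18 + 15 + 20 = 81
σ = (1, 2, 0, 3): 28 + 12 + (-5) + 8 = 43
σ = (1, 2, 3, 0): 28 + 12 + 15 + (-2) = 53
σ = (1, 3, 0, 2): 28 + (-8) + (-5) + 20 = 35
σ = (1, 3, 2, 0): 28 + (-8) + (-6) + (-2) = 12
σ = (2, 0, 1, 3): (-7) + 18 + 12 + 8 = 31
σ = (2, 0, 3, 1): (-7) + 18 + 15 + 18 = 44
σ = (2, 1, 0, 3): (-7) + 9 + (-5) + 8 = 5
σ = (2, 1, 3, 0): (-7) + 9 + 15 + (-2) = 15
σ = (2, 3, 0, 1): (-7) + (-8) + (-5) + 18 = -2
σ = (2, 3, 1, 0): (-7) + (-8) + 12 + (-2) = -5
σ = (3, 0, 1, 2): 8 + 18 + 12 + 20 = 58
σ = (3, 0, 2, 1): 8 + 18 + (-6) + 18 = 38
σ = (3, 1, 0, 2): 8 + 9 + (-5) + 20 = 32
σ = (3, 1, 2, 0): 8 + 9 + (-6) + (-2) = 9
σ = (3, 2, 0, 1): 8 + 12 + (-5) + 18 = 33
σ = (3, 2, 1, 0): 8 + 12 + 12 + (-2) = 30
Optimal value attained by: σ = (2, 3, 1, 0).
Answer: det⊕(G) = -5; verdict: NONSINGULAR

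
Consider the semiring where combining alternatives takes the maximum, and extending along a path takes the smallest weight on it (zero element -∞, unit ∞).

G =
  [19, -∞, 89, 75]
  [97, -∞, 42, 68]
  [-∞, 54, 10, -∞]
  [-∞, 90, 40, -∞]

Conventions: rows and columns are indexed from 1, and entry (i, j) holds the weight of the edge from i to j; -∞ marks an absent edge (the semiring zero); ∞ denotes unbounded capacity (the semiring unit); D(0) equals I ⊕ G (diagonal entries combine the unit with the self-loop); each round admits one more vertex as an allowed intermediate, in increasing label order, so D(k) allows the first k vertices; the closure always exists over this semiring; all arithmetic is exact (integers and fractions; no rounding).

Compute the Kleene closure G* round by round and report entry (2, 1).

D(0):
  [∞, -∞, 89, 75]
  [97, ∞, 42, 68]
  [-∞, 54, ∞, -∞]
  [-∞, 90, 40, ∞]
D(1):
  [∞, -∞, 89, 75]
  [97, ∞, 89, 75]
  [-∞, 54, ∞, -∞]
  [-∞, 90, 40, ∞]
D(2):
  [∞, -∞, 89, 75]
  [97, ∞, 89, 75]
  [54, 54, ∞, 54]
  [90, 90, 89, ∞]
D(3):
  [∞, 54, 89, 75]
  [97, ∞, 89, 75]
  [54, 54, ∞, 54]
  [90, 90, 89, ∞]
D(4):
  [∞, 75, 89, 75]
  [97, ∞, 89, 75]
  [54, 54, ∞, 54]
  [90, 90, 89, ∞]
Answer: G*[2][1] = 97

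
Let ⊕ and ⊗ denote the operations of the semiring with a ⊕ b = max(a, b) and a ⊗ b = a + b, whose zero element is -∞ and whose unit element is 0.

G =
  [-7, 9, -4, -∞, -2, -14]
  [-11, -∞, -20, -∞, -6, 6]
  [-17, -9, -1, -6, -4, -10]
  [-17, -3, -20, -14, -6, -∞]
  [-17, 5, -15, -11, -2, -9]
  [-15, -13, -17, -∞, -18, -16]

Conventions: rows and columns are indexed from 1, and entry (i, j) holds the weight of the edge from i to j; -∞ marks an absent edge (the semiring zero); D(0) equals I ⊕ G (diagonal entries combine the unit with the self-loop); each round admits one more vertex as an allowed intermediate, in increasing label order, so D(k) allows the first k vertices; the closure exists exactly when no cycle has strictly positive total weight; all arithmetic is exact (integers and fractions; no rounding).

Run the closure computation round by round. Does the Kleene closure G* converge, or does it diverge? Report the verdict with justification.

D(0):
  [0, 9, -4, -∞, -2, -14]
  [-11, 0, -20, -∞, -6, 6]
  [-17, -9, 0, -6, -4, -10]
  [-17, -3, -20, 0, -6, -∞]
  [-17, 5, -15, -11, 0, -9]
  [-15, -13, -17, -∞, -18, 0]
D(1):
  [0, 9, -4, -∞, -2, -14]
  [-11, 0, -15, -∞, -6, 6]
  [-17, -8, 0, -6, -4, -10]
  [-17, -3, -20, 0, -6, -31]
  [-17, 5, -15, -11, 0, -9]
  [-15, -6, -17, -∞, -17, 0]
D(2):
  [0, 9, -4, -∞, 3, 15]
  [-11, 0, -15, -∞, -6, 6]
  [-17, -8, 0, -6, -4, -2]
  [-14, -3, -18, 0, -6, 3]
  [-6, 5, -10, -11, 0, 11]
  [-15, -6, -17, -∞, -12, 0]
D(3):
  [0, 9, -4, -10, 3, 15]
  [-11, 0, -15, -21, -6, 6]
  [-17, -8, 0, -6, -4, -2]
  [-14, -3, -18, 0, -6, 3]
  [-6, 5, -10, -11, 0, 11]
  [-15, -6, -17, -23, -12, 0]
D(4):
  [0, 9, -4, -10, 3, 15]
  [-11, 0, -15, -21, -6, 6]
  [-17, -8, 0, -6, -4, -2]
  [-14, -3, -18, 0, -6, 3]
  [-6, 5, -10, -11, 0, 11]
  [-15, -6, -17, -23, -12, 0]
D(5):
  [0, 9, -4, -8, 3, 15]
  [-11, 0, -15, -17, -6, 6]
  [-10, 1, 0, -6, -4, 7]
  [-12, -1, -16, 0, -6, 5]
  [-6, 5, -10, -11, 0, 11]
  [-15, -6, -17, -23, -12, 0]
D(6):
  [0, 9, -2, -8, 3, 15]
  [-9, 0, -11, -17, -6, 6]
  [-8, 1, 0, -6, -4, 7]
  [-10, -1, -12, 0, -6, 5]
  [-4, 5, -6, -11, 0, 11]
  [-15, -6, -17, -23, -12, 0]
Key observation: every diagonal entry stays at the unit through all rounds, so no improving cycle exists.
Answer: CONVERGES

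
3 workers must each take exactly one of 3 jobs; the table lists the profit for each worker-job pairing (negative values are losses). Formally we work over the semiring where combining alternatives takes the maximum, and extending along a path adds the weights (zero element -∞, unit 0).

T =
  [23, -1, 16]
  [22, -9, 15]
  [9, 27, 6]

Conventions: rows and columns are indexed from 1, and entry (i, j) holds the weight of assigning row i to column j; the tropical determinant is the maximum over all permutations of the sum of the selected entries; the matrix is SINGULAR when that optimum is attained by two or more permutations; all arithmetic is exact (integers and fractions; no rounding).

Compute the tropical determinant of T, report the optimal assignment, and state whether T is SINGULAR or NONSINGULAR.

σ = (1, 2, 3): 23 + (-9) + 6 = 20
σ = (1, 3, 2): 23 + 15 + 27 = 65
σ = (2, 1, 3): (-1) + 22 + 6 = 27
σ = (2, 3, 1): (-1) + 15 + 9 = 23
σ = (3, 1, 2): 16 + 22 + 27 = 65
σ = (3, 2, 1): 16 + (-9) + 9 = 16
Optimal value attained by: σ = (1, 3, 2).
Answer: det⊕(T) = 65; verdict: SINGULAR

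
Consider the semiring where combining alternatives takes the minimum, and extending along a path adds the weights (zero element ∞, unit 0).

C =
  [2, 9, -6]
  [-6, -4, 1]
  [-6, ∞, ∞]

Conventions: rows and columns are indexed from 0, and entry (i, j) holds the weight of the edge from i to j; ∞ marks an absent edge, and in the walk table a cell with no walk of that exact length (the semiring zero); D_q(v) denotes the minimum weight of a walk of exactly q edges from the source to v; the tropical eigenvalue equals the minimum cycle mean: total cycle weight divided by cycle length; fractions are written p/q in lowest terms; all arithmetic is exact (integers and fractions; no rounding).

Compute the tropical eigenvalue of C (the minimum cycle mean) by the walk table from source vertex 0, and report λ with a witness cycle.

q=0: [0, ∞, ∞]
q=1: [2, 9, -6]
q=2: [-12, 5, -4]
q=3: [-10, -3, -18]
Optimal cycle mean attained by: cycle 0->2->0, total (-6) + (-6), length 2.
Answer: λ = -6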